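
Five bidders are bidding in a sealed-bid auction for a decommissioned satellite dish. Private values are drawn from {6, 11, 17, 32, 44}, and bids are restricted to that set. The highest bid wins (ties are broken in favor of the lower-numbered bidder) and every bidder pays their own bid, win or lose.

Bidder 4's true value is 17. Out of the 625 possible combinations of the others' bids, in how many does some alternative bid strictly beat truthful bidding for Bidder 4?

Others bid (6, 6, 6, 6): truth gives 0; bid 11 gives 6 > 0. Violating.
Others bid (6, 6, 6, 11): truth gives 0; bid 11 gives 6 > 0. Violating.
Others bid (6, 6, 6, 32): truth gives -17; bid 6 gives -6 > -17. Violating.
Others bid (6, 6, 6, 44): truth gives -17; bid 6 gives -6 > -17. Violating.
Others bid (6, 6, 6, 17): truth gives 0; no alternative beats it.
Others bid (6, 6, 11, 6): truth gives 0; no alternative beats it.
(Checking all 625 profiles: 603 have a profitable deviation, 22 do not.)

603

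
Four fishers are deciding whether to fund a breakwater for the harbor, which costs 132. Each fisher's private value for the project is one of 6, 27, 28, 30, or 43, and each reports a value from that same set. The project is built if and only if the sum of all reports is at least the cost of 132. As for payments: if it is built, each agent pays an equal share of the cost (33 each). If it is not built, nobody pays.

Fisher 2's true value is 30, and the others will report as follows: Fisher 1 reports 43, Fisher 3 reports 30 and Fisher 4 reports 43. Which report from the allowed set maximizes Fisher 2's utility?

6

Report 6: project not built, utility 0.
Report 27: project built, pays 33, utility 30 - 33 = -3.
Report 28: project built, pays 33, utility 30 - 33 = -3.
Report 30: project built, pays 33, utility 30 - 33 = -3.
Report 43: project built, pays 33, utility 30 - 33 = -3.
The best choice is 6 with utility 0.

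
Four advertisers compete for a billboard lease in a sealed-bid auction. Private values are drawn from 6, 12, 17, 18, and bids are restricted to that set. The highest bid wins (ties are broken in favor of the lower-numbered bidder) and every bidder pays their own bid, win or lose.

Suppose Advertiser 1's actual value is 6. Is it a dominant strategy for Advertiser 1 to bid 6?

Check each profile of the others' bids and compare truth against every alternative bid.
Others bid (6, 6, 6): truth gives 0, best alternative gives -6.
Others bid (6, 6, 18): truth gives -6, best alternative gives -12.
Others bid (6, 12, 18): truth gives -6, best alternative gives -12.
Others bid (6, 17, 18): truth gives -6, best alternative gives -12.
Others bid (6, 18, 6): truth gives -6, best alternative gives -12.
Others bid (6, 18, 12): truth gives -6, best alternative gives -12.
(Remaining 58 profiles checked similarly; truth is weakly best in each.)
In every case the truthful bid is at least as good as any alternative, so it is a dominant strategy.

Yes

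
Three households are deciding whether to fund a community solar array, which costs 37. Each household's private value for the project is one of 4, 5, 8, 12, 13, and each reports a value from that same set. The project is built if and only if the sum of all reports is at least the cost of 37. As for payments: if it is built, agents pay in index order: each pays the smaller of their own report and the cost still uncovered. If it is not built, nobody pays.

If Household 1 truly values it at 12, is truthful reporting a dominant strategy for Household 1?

Yes

Check each profile of the others' reports and compare truth against every alternative report.
Others report (4, 4): truth gives 0, best alternative gives 0.
Others report (4, 5): truth gives 0, best alternative gives 0.
Others report (4, 8): truth gives 0, best alternative gives 0.
Others report (4, 12): truth gives 0, best alternative gives 0.
Others report (4, 13): truth gives 0, best alternative gives 0.
Others report (5, 4): truth gives 0, best alternative gives 0.
(Remaining 19 profiles checked similarly; truth is weakly best in each.)
In every case the truthful report is at least as good as any alternative, so it is a dominant strategy.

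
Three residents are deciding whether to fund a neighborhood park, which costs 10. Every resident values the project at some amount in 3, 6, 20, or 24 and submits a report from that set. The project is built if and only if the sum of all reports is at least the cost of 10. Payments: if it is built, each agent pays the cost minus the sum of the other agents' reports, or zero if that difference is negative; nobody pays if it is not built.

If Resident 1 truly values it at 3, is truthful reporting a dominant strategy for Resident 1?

Check each profile of the others' reports and compare truth against every alternative report.
Others report (3, 3): truth gives 0, best alternative gives -1.
Others report (3, 20): truth gives 3, best alternative gives 3.
Others report (3, 24): truth gives 3, best alternative gives 3.
Others report (6, 6): truth gives 3, best alternative gives 3.
Others report (6, 20): truth gives 3, best alternative gives 3.
Others report (6, 24): truth gives 3, best alternative gives 3.
(Remaining 10 profiles checked similarly; truth is weakly best in each.)
In every case the truthful report is at least as good as any alternative, so it is a dominant strategy.

Yes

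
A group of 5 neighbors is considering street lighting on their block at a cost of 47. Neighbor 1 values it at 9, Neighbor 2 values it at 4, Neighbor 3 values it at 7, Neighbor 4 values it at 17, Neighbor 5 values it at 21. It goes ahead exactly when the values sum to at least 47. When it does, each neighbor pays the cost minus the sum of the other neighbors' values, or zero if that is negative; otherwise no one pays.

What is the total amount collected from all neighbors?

16

Total value 58 ≥ cost 47, so it is built.
Neighbor 1: others sum to 49; max(0, 47 - 49) = 0.
Neighbor 2: others sum to 54; max(0, 47 - 54) = 0.
Neighbor 3: others sum to 51; max(0, 47 - 51) = 0.
Neighbor 4: others sum to 41; max(0, 47 - 41) = 6.
Neighbor 5: others sum to 37; max(0, 47 - 37) = 10.
Total collected = 0 + 0 + 0 + 6 + 10 = 16.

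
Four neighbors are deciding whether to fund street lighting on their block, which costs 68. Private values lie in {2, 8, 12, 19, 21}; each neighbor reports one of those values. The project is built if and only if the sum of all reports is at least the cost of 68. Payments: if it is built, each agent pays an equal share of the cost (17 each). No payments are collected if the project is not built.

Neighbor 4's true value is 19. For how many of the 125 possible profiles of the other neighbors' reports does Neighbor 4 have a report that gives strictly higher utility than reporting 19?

Others report (8, 19, 21): truth gives 0; report 21 gives 2 > 0. Violating.
Others report (8, 21, 19): truth gives 0; report 21 gives 2 > 0. Violating.
Others report (19, 8, 21): truth gives 0; report 21 gives 2 > 0. Violating.
Others report (19, 21, 8): truth gives 0; report 21 gives 2 > 0. Violating.
Others report (2, 2, 2): truth gives 0; no alternative beats it.
Others report (2, 2, 8): truth gives 0; no alternative beats it.
(Checking all 125 profiles: 6 have a profitable deviation, 119 do not.)

6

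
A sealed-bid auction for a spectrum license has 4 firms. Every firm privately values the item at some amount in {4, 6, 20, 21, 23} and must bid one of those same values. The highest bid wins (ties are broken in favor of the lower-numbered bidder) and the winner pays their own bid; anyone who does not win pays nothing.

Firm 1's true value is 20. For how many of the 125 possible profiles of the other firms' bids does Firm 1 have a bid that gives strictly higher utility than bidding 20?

Others bid (4, 4, 4): truth gives 0; bid 4 gives 16 > 0. Violating.
Others bid (4, 4, 6): truth gives 0; bid 6 gives 14 > 0. Violating.
Others bid (4, 6, 4): truth gives 0; bid 6 gives 14 > 0. Violating.
Others bid (4, 6, 6): truth gives 0; bid 6 gives 14 > 0. Violating.
Others bid (4, 4, 20): truth gives 0; no alternative beats it.
Others bid (4, 4, 21): truth gives 0; no alternative beats it.
(Checking all 125 profiles: 8 have a profitable deviation, 117 do not.)

8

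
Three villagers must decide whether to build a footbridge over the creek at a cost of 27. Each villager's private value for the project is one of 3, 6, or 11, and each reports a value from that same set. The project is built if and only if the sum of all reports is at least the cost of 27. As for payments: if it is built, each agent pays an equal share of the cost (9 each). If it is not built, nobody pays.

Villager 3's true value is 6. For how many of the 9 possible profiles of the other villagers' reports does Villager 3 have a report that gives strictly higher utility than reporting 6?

Others report (11, 11): truth gives -3; report 3 gives 0 > -3. Violating.
Others report (3, 3): truth gives 0; no alternative beats it.
Others report (3, 6): truth gives 0; no alternative beats it.
(Checking all 9 profiles: 1 has a profitable deviation, 8 do not.)

1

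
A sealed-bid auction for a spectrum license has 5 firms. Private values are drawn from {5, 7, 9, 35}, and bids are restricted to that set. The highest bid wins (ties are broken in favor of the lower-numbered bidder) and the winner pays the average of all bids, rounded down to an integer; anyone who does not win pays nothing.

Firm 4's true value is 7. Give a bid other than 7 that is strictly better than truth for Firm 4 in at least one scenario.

9

Suppose Firm 1 bids 5, Firm 2 bids 5, Firm 3 bids 5 and Firm 5 bids 9.
Bid 7: loses, pays 0, utility 0.
Bid 9: wins, pays 6, utility 7 - 6 = 1.
So bidding 9 beats truth here (1 > 0).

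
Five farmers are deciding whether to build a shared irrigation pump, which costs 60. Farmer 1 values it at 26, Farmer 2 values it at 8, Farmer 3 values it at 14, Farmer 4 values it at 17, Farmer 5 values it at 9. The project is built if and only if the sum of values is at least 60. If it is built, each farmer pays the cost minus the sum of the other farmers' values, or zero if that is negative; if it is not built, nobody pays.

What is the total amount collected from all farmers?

15

Total value 74 ≥ cost 60, so it is built.
Farmer 1: others sum to 48; max(0, 60 - 48) = 12.
Farmer 2: others sum to 66; max(0, 60 - 66) = 0.
Farmer 3: others sum to 60; max(0, 60 - 60) = 0.
Farmer 4: others sum to 57; max(0, 60 - 57) = 3.
Farmer 5: others sum to 65; max(0, 60 - 65) = 0.
Total collected = 12 + 0 + 0 + 3 + 0 = 15.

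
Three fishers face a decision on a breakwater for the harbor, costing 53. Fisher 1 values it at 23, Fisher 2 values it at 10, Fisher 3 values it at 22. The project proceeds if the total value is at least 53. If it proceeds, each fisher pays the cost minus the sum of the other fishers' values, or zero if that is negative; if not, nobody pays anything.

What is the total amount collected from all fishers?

49

Total value 55 ≥ cost 53, so it is built.
Fisher 1: others sum to 32; max(0, 53 - 32) = 21.
Fisher 2: others sum to 45; max(0, 53 - 45) = 8.
Fisher 3: others sum to 33; max(0, 53 - 33) = 20.
Total collected = 21 + 8 + 20 = 49.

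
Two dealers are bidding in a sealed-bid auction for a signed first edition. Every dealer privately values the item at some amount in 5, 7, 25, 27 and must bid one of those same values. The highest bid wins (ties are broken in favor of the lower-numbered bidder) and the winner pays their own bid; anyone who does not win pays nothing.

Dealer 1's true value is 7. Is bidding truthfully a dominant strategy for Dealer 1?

Consider the case where Dealer 2 bids 5.
Truthful bid 7: wins, pays 7, utility 7 - 7 = 0.
Bid 5 instead: wins, pays 5, utility 7 - 5 = 2.
Since 2 > 0, bidding 5 is strictly better here, so truthful bidding is not dominant.

No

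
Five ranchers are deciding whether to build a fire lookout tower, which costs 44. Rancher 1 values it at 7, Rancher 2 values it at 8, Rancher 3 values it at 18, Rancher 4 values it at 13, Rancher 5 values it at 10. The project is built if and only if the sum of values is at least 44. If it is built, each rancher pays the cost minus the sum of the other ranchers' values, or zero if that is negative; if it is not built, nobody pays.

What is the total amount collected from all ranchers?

Total value 56 ≥ cost 44, so it is built.
Rancher 1: others sum to 49; max(0, 44 - 49) = 0.
Rancher 2: others sum to 48; max(0, 44 - 48) = 0.
Rancher 3: others sum to 38; max(0, 44 - 38) = 6.
Rancher 4: others sum to 43; max(0, 44 - 43) = 1.
Rancher 5: others sum to 46; max(0, 44 - 46) = 0.
Total collected = 0 + 0 + 6 + 1 + 0 = 7.

7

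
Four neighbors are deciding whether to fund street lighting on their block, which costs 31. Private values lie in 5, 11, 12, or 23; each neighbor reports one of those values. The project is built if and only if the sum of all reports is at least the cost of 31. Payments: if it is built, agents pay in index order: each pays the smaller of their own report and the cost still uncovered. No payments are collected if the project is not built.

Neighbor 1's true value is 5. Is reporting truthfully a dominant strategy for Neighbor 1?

Yes

Check each profile of the others' reports and compare truth against every alternative report.
Others report (5, 5, 11): truth gives 0, best alternative gives -6.
Others report (5, 5, 12): truth gives 0, best alternative gives -6.
Others report (5, 5, 23): truth gives 0, best alternative gives -6.
Others report (5, 11, 5): truth gives 0, best alternative gives -6.
Others report (5, 11, 11): truth gives 0, best alternative gives -6.
Others report (5, 11, 12): truth gives 0, best alternative gives -6.
(Remaining 58 profiles checked similarly; truth is weakly best in each.)
In every case the truthful report is at least as good as any alternative, so it is a dominant strategy.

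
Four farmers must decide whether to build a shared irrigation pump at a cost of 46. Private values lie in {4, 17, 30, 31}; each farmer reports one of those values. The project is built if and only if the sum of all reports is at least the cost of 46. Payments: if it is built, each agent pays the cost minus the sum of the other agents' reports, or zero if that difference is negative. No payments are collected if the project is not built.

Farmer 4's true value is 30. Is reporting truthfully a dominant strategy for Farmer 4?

Yes

Check each profile of the others' reports and compare truth against every alternative report.
Others report (4, 17, 30): truth gives 30, best alternative gives 30.
Others report (4, 17, 31): truth gives 30, best alternative gives 30.
Others report (4, 30, 17): truth gives 30, best alternative gives 30.
Others report (4, 30, 30): truth gives 30, best alternative gives 30.
Others report (4, 30, 31): truth gives 30, best alternative gives 30.
Others report (4, 31, 17): truth gives 30, best alternative gives 30.
(Remaining 58 profiles checked similarly; truth is weakly best in each.)
In every case the truthful report is at least as good as any alternative, so it is a dominant strategy.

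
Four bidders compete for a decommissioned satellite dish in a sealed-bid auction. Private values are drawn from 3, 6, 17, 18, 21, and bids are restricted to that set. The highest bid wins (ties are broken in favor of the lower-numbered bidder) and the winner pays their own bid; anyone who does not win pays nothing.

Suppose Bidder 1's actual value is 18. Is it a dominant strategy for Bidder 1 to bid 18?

No

Consider the case where Bidder 2 bids 3, Bidder 3 bids 3 and Bidder 4 bids 3.
Truthful bid 18: wins, pays 18, utility 18 - 18 = 0.
Bid 3 instead: wins, pays 3, utility 18 - 3 = 15.
Since 15 > 0, bidding 3 is strictly better here, so truthful bidding is not dominant.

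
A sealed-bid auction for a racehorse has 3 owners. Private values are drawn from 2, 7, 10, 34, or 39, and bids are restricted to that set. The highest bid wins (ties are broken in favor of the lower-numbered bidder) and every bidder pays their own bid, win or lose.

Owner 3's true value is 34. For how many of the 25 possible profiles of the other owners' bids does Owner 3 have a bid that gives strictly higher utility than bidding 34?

20

Others bid (2, 2): truth gives 0; bid 7 gives 27 > 0. Violating.
Others bid (2, 7): truth gives 0; bid 10 gives 24 > 0. Violating.
Others bid (2, 34): truth gives -34; bid 2 gives -2 > -34. Violating.
Others bid (2, 39): truth gives -34; bid 2 gives -2 > -34. Violating.
Others bid (2, 10): truth gives 0; no alternative beats it.
Others bid (7, 10): truth gives 0; no alternative beats it.
(Checking all 25 profiles: 20 have a profitable deviation, 5 do not.)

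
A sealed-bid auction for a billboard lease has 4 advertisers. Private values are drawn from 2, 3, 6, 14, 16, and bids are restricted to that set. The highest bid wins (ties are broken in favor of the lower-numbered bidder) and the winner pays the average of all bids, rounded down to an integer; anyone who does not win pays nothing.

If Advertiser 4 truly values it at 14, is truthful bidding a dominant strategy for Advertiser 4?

Consider the case where Advertiser 1 bids 2, Advertiser 2 bids 2 and Advertiser 3 bids 2.
Truthful bid 14: wins, pays 5, utility 14 - 5 = 9.
Bid 3 instead: wins, pays 2, utility 14 - 2 = 12.
Since 12 > 9, bidding 3 is strictly better here, so truthful bidding is not dominant.

No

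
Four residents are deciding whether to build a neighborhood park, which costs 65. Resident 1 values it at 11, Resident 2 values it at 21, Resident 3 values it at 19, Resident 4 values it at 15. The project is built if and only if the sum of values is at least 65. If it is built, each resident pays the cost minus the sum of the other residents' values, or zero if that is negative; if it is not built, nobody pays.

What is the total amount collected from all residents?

62

Total value 66 ≥ cost 65, so it is built.
Resident 1: others sum to 55; max(0, 65 - 55) = 10.
Resident 2: others sum to 45; max(0, 65 - 45) = 20.
Resident 3: others sum to 47; max(0, 65 - 47) = 18.
Resident 4: others sum to 51; max(0, 65 - 51) = 14.
Total collected = 10 + 20 + 18 + 14 = 62.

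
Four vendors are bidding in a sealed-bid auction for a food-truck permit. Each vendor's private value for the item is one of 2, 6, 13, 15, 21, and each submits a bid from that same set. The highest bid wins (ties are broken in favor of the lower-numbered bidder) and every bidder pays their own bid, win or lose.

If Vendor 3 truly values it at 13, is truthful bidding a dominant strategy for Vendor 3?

Consider the case where Vendor 1 bids 2, Vendor 2 bids 2 and Vendor 4 bids 2.
Truthful bid 13: wins, pays 13, utility 13 - 13 = 0.
Bid 6 instead: wins, pays 6, utility 13 - 6 = 7.
Since 7 > 0, bidding 6 is strictly better here, so truthful bidding is not dominant.

No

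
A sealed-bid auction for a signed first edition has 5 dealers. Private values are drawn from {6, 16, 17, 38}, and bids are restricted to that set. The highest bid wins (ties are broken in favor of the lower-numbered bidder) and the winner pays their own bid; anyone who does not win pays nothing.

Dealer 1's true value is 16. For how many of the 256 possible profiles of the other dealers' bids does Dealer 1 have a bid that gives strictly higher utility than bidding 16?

1

Others bid (6, 6, 6, 6): truth gives 0; bid 6 gives 10 > 0. Violating.
Others bid (6, 6, 6, 16): truth gives 0; no alternative beats it.
Others bid (6, 6, 6, 17): truth gives 0; no alternative beats it.
(Checking all 256 profiles: 1 has a profitable deviation, 255 do not.)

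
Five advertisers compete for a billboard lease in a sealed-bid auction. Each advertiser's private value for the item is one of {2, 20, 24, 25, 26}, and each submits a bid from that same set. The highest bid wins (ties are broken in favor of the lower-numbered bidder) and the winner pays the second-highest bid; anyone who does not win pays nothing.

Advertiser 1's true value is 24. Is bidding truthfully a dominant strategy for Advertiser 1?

Check each profile of the others' bids and compare truth against every alternative bid.
Others bid (2, 2, 2, 2): truth gives 22, best alternative gives 22.
Others bid (2, 2, 2, 20): truth gives 4, best alternative gives 4.
Others bid (2, 2, 20, 2): truth gives 4, best alternative gives 4.
Others bid (2, 2, 20, 20): truth gives 4, best alternative gives 4.
Others bid (2, 20, 2, 2): truth gives 4, best alternative gives 4.
Others bid (2, 20, 2, 20): truth gives 4, best alternative gives 4.
(Remaining 619 profiles checked similarly; truth is weakly best in each.)
In every case the truthful bid is at least as good as any alternative, so it is a dominant strategy.

Yes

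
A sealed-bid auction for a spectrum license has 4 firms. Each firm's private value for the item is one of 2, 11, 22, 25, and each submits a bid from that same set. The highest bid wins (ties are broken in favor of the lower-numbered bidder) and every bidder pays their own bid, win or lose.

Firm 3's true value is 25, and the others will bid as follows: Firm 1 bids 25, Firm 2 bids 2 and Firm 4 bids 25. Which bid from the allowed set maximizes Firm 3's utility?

Bid 2: loses but pays 2, utility -2.
Bid 11: loses but pays 11, utility -11.
Bid 22: loses but pays 22, utility -22.
Bid 25: loses but pays 25, utility -25.
The best choice is 2 with utility -2.

2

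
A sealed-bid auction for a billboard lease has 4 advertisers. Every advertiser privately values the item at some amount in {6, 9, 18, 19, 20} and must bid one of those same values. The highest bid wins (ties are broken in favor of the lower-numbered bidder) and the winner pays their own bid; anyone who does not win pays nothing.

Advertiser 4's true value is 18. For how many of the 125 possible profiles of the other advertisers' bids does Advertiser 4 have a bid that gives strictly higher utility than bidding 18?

Others bid (6, 6, 6): truth gives 0; bid 9 gives 9 > 0. Violating.
Others bid (6, 6, 9): truth gives 0; no alternative beats it.
Others bid (6, 6, 18): truth gives 0; no alternative beats it.
(Checking all 125 profiles: 1 has a profitable deviation, 124 do not.)

1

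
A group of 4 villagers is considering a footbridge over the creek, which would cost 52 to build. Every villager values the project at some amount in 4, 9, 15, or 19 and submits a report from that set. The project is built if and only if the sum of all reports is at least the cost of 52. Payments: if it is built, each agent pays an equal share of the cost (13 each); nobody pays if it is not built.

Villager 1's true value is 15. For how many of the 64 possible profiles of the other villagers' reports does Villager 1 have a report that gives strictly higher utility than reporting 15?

Others report (4, 15, 15): truth gives 0; report 19 gives 2 > 0. Violating.
Others report (9, 9, 15): truth gives 0; report 19 gives 2 > 0. Violating.
Others report (9, 15, 9): truth gives 0; report 19 gives 2 > 0. Violating.
Others report (15, 4, 15): truth gives 0; report 19 gives 2 > 0. Violating.
Others report (4, 4, 4): truth gives 0; no alternative beats it.
Others report (4, 4, 9): truth gives 0; no alternative beats it.
(Checking all 64 profiles: 6 have a profitable deviation, 58 do not.)

6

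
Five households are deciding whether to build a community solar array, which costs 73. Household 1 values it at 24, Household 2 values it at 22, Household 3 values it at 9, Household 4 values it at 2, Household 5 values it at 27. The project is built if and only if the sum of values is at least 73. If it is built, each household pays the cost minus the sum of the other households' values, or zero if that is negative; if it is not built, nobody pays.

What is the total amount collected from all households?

40

Total value 84 ≥ cost 73, so it is built.
Household 1: others sum to 60; max(0, 73 - 60) = 13.
Household 2: others sum to 62; max(0, 73 - 62) = 11.
Household 3: others sum to 75; max(0, 73 - 75) = 0.
Household 4: others sum to 82; max(0, 73 - 82) = 0.
Household 5: others sum to 57; max(0, 73 - 57) = 16.
Total collected = 13 + 11 + 0 + 0 + 16 = 40.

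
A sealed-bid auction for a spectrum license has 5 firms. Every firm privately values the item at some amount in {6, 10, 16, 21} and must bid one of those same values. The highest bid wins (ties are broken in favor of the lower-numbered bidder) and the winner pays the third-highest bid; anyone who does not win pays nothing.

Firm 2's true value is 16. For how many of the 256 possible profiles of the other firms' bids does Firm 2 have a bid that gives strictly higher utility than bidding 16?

32

Others bid (6, 6, 6, 21): truth gives 0; bid 21 gives 10 > 0. Violating.
Others bid (6, 6, 10, 21): truth gives 0; bid 21 gives 6 > 0. Violating.
Others bid (6, 6, 21, 6): truth gives 0; bid 21 gives 10 > 0. Violating.
Others bid (6, 6, 21, 10): truth gives 0; bid 21 gives 6 > 0. Violating.
Others bid (6, 6, 6, 6): truth gives 10; no alternative beats it.
Others bid (6, 6, 6, 10): truth gives 10; no alternative beats it.
(Checking all 256 profiles: 32 have a profitable deviation, 224 do not.)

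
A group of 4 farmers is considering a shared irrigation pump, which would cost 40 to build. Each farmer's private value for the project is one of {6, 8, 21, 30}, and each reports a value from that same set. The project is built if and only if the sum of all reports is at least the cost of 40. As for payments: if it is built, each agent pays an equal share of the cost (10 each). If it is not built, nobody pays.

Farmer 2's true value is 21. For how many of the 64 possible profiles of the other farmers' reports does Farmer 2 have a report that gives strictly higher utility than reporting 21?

1

Others report (6, 6, 6): truth gives 0; report 30 gives 11 > 0. Violating.
Others report (6, 6, 8): truth gives 11; no alternative beats it.
Others report (6, 6, 21): truth gives 11; no alternative beats it.
(Checking all 64 profiles: 1 has a profitable deviation, 63 do not.)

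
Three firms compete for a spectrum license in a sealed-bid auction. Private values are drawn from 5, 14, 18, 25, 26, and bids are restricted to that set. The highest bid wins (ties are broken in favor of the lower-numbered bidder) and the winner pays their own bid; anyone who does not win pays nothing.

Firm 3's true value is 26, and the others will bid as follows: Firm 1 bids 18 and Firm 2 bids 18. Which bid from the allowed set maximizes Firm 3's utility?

Bid 5: loses, pays 0, utility 0.
Bid 14: loses, pays 0, utility 0.
Bid 18: loses, pays 0, utility 0.
Bid 25: wins, pays 25, utility 26 - 25 = 1.
Bid 26: wins, pays 26, utility 26 - 26 = 0.
The best choice is 25 with utility 1.

25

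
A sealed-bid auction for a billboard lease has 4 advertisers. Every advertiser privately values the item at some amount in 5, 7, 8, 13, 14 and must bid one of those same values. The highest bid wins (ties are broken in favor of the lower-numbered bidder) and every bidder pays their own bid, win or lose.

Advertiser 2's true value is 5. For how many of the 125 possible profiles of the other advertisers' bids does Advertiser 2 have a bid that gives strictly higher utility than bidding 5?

Others bid (5, 5, 5): truth gives -5; bid 7 gives -2 > -5. Violating.
Others bid (5, 5, 7): truth gives -5; bid 7 gives -2 > -5. Violating.
Others bid (5, 5, 8): truth gives -5; bid 8 gives -3 > -5. Violating.
Others bid (5, 7, 5): truth gives -5; bid 7 gives -2 > -5. Violating.
Others bid (5, 5, 13): truth gives -5; no alternative beats it.
Others bid (5, 5, 14): truth gives -5; no alternative beats it.
(Checking all 125 profiles: 18 have a profitable deviation, 107 do not.)

18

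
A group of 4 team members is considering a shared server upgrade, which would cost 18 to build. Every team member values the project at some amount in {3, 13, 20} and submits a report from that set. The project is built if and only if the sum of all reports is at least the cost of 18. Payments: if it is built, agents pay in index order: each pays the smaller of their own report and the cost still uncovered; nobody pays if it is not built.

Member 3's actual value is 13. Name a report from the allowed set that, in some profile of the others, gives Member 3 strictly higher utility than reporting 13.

3

Suppose Member 1 reports 3, Member 2 reports 3 and Member 4 reports 13.
Report 13: project built, pays 12, utility 13 - 12 = 1.
Report 3: project built, pays 3, utility 13 - 3 = 10.
So reporting 3 beats truth here (10 > 1).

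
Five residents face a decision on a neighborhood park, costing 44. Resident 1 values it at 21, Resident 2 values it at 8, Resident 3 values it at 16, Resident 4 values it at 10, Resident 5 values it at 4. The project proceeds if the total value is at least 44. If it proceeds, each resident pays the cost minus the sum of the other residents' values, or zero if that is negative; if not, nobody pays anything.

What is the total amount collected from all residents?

Total value 59 ≥ cost 44, so it is built.
Resident 1: others sum to 38; max(0, 44 - 38) = 6.
Resident 2: others sum to 51; max(0, 44 - 51) = 0.
Resident 3: others sum to 43; max(0, 44 - 43) = 1.
Resident 4: others sum to 49; max(0, 44 - 49) = 0.
Resident 5: others sum to 55; max(0, 44 - 55) = 0.
Total collected = 6 + 0 + 1 + 0 + 0 = 7.

7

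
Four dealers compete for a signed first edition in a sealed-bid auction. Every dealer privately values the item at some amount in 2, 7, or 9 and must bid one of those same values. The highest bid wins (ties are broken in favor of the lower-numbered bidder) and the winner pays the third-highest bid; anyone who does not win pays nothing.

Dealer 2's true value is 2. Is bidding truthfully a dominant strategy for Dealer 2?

Yes

Check each profile of the others' bids and compare truth against every alternative bid.
Others bid (2, 7, 7): truth gives 0, best alternative gives -5.
Others bid (2, 2, 2): truth gives 0, best alternative gives 0.
Others bid (2, 2, 7): truth gives 0, best alternative gives 0.
Others bid (2, 2, 9): truth gives 0, best alternative gives 0.
Others bid (2, 7, 2): truth gives 0, best alternative gives 0.
Others bid (2, 7, 9): truth gives 0, best alternative gives 0.
(Remaining 21 profiles checked similarly; truth is weakly best in each.)
In every case the truthful bid is at least as good as any alternative, so it is a dominant strategy.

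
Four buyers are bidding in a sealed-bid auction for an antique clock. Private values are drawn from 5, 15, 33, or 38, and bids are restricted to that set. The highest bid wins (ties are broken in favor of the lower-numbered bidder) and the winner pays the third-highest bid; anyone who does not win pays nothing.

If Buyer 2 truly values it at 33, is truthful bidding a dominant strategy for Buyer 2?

No

Consider the case where Buyer 1 bids 5, Buyer 3 bids 5 and Buyer 4 bids 38.
Truthful bid 33: loses, pays 0, utility 0.
Bid 38 instead: wins, pays 5, utility 33 - 5 = 28.
Since 28 > 0, bidding 38 is strictly better here, so truthful bidding is not dominant.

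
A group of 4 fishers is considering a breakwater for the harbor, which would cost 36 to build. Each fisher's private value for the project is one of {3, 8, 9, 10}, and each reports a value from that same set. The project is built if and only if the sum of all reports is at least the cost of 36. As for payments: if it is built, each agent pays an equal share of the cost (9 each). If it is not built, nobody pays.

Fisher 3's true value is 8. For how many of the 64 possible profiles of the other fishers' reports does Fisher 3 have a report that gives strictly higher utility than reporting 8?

10

Others report (8, 10, 10): truth gives -1; report 3 gives 0 > -1. Violating.
Others report (9, 9, 10): truth gives -1; report 3 gives 0 > -1. Violating.
Others report (9, 10, 9): truth gives -1; report 3 gives 0 > -1. Violating.
Others report (9, 10, 10): truth gives -1; report 3 gives 0 > -1. Violating.
Others report (3, 3, 3): truth gives 0; no alternative beats it.
Others report (3, 3, 8): truth gives 0; no alternative beats it.
(Checking all 64 profiles: 10 have a profitable deviation, 54 do not.)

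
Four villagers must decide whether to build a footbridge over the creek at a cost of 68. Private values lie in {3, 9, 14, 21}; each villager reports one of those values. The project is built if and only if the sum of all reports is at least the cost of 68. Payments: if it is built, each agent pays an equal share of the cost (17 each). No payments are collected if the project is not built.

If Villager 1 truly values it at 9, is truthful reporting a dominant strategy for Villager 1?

Consider the case where Villager 2 reports 21, Villager 3 reports 21 and Villager 4 reports 21.
Truthful report 9: project built, pays 17, utility 9 - 17 = -8.
Report 3 instead: project not built, utility 0.
Since 0 > -8, reporting 3 is strictly better here, so truthful reporting is not dominant.

No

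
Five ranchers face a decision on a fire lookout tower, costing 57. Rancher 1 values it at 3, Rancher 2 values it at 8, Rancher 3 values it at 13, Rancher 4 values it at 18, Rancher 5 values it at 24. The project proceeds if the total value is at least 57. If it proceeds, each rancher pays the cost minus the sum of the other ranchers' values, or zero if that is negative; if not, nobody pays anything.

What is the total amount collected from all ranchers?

28

Total value 66 ≥ cost 57, so it is built.
Rancher 1: others sum to 63; max(0, 57 - 63) = 0.
Rancher 2: others sum to 58; max(0, 57 - 58) = 0.
Rancher 3: others sum to 53; max(0, 57 - 53) = 4.
Rancher 4: others sum to 48; max(0, 57 - 48) = 9.
Rancher 5: others sum to 42; max(0, 57 - 42) = 15.
Total collected = 0 + 0 + 4 + 9 + 15 = 28.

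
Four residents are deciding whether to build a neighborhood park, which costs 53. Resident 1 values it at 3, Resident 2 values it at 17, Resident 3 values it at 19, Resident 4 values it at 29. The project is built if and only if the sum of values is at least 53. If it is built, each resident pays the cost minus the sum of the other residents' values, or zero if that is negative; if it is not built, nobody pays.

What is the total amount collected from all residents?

Total value 68 ≥ cost 53, so it is built.
Resident 1: others sum to 65; max(0, 53 - 65) = 0.
Resident 2: others sum to 51; max(0, 53 - 51) = 2.
Resident 3: others sum to 49; max(0, 53 - 49) = 4.
Resident 4: others sum to 39; max(0, 53 - 39) = 14.
Total collected = 0 + 2 + 4 + 14 = 20.

20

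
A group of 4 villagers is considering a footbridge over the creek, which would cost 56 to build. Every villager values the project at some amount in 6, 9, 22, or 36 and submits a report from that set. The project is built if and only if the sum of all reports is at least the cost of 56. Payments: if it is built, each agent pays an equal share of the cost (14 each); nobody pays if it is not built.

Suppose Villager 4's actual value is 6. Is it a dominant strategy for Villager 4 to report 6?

Check each profile of the others' reports and compare truth against every alternative report.
Others report (6, 6, 36): truth gives 0, best alternative gives -8.
Others report (6, 36, 6): truth gives 0, best alternative gives -8.
Others report (36, 6, 6): truth gives 0, best alternative gives -8.
Others report (6, 9, 36): truth gives -8, best alternative gives -8.
Others report (6, 22, 22): truth gives -8, best alternative gives -8.
Others report (6, 22, 36): truth gives -8, best alternative gives -8.
(Remaining 58 profiles checked similarly; truth is weakly best in each.)
In every case the truthful report is at least as good as any alternative, so it is a dominant strategy.

Yes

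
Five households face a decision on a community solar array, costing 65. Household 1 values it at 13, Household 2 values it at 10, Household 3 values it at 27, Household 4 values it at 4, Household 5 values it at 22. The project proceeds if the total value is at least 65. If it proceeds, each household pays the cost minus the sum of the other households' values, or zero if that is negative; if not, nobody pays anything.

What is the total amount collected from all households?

29

Total value 76 ≥ cost 65, so it is built.
Household 1: others sum to 63; max(0, 65 - 63) = 2.
Household 2: others sum to 66; max(0, 65 - 66) = 0.
Household 3: others sum to 49; max(0, 65 - 49) = 16.
Household 4: others sum to 72; max(0, 65 - 72) = 0.
Household 5: others sum to 54; max(0, 65 - 54) = 11.
Total collected = 2 + 0 + 16 + 0 + 11 = 29.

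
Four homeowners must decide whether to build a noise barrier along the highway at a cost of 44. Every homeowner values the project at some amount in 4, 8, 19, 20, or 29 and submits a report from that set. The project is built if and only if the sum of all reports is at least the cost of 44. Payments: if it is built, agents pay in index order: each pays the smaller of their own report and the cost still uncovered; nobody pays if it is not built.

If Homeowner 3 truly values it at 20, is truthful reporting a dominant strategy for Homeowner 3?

Consider the case where Homeowner 1 reports 4, Homeowner 2 reports 4 and Homeowner 4 reports 19.
Truthful report 20: project built, pays 20, utility 20 - 20 = 0.
Report 19 instead: project built, pays 19, utility 20 - 19 = 1.
Since 1 > 0, reporting 19 is strictly better here, so truthful reporting is not dominant.

No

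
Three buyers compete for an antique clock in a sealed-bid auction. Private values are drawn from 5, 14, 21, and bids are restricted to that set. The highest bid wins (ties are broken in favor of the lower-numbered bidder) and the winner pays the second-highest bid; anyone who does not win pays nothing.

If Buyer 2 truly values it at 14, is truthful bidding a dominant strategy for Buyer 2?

Check each profile of the others' bids and compare truth against every alternative bid.
Others bid (5, 5): truth gives 9, best alternative gives 9.
Others bid (5, 14): truth gives 0, best alternative gives 0.
Others bid (5, 21): truth gives 0, best alternative gives 0.
Others bid (14, 5): truth gives 0, best alternative gives 0.
Others bid (14, 14): truth gives 0, best alternative gives 0.
Others bid (14, 21): truth gives 0, best alternative gives 0.
(Remaining 3 profiles checked similarly; truth is weakly best in each.)
In every case the truthful bid is at least as good as any alternative, so it is a dominant strategy.

Yes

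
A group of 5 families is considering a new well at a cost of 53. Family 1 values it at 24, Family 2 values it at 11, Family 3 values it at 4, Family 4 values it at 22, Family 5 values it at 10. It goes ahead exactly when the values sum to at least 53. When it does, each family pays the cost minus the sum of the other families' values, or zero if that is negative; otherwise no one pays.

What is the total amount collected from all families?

10

Total value 71 ≥ cost 53, so it is built.
Family 1: others sum to 47; max(0, 53 - 47) = 6.
Family 2: others sum to 60; max(0, 53 - 60) = 0.
Family 3: others sum to 67; max(0, 53 - 67) = 0.
Family 4: others sum to 49; max(0, 53 - 49) = 4.
Family 5: others sum to 61; max(0, 53 - 61) = 0.
Total collected = 6 + 0 + 0 + 4 + 0 = 10.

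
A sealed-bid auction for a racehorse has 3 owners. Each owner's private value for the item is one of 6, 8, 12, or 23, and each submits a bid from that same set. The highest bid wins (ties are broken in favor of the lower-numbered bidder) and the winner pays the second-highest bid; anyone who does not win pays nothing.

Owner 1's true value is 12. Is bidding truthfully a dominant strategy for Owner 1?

Check each profile of the others' bids and compare truth against every alternative bid.
Others bid (6, 6): truth gives 6, best alternative gives 6.
Others bid (6, 8): truth gives 4, best alternative gives 4.
Others bid (8, 6): truth gives 4, best alternative gives 4.
Others bid (8, 8): truth gives 4, best alternative gives 4.
Others bid (6, 12): truth gives 0, best alternative gives 0.
Others bid (6, 23): truth gives 0, best alternative gives 0.
(Remaining 10 profiles checked similarly; truth is weakly best in each.)
In every case the truthful bid is at least as good as any alternative, so it is a dominant strategy.

Yes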